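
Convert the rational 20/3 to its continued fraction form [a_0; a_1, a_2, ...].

Run the Euclidean algorithm on 20 and 3; the successive quotients are the partial quotients a_0, a_1, ... (each step inverts the fractional part left over by the previous one):
  20 = 6*3 + 2, so a_0 = 6.
  3 = 1*2 + 1, so a_1 = 1.
  2 = 2*1 + 0, so a_2 = 2.
The remainder reaches 0 after 3 divisions, so the expansion has 3 partial quotients, read off in order.

[6; 1, 2]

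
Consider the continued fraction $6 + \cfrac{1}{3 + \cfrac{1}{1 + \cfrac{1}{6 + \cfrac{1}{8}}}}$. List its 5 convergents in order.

6/1, 19/3, 25/4, 169/27, 1377/220

Using the convergent recurrence p_i = a_i*p_{i-1} + p_{i-2}, q_i = a_i*q_{i-1} + q_{i-2} with p_{-2}=0, p_{-1}=1, q_{-2}=1, q_{-1}=0:
  i=0: a_0=6, p_0 = 6*1 + 0 = 6, q_0 = 6*0 + 1 = 1.
  i=1: a_1=3, p_1 = 3*6 + 1 = 19, q_1 = 3*1 + 0 = 3.
  i=2: a_2=1, p_2 = 1*19 + 6 = 25, q_2 = 1*3 + 1 = 4.
  i=3: a_3=6, p_3 = 6*25 + 19 = 169, q_3 = 6*4 + 3 = 27.
  i=4: a_4=8, p_4 = 8*169 + 25 = 1377, q_4 = 8*27 + 4 = 220.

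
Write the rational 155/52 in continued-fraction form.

Run the Euclidean algorithm on 155 and 52; the successive quotients are the partial quotients a_0, a_1, ... (each step inverts the fractional part left over by the previous one):
  155 = 2*52 + 51, so a_0 = 2.
  52 = 1*51 + 1, so a_1 = 1.
  51 = 51*1 + 0, so a_2 = 51.
The remainder reaches 0 after 3 divisions, so the expansion has 3 partial quotients, read off in order.

[2; 1, 51]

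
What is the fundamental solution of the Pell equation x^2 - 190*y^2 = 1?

First expand sqrt(190) as a continued fraction. With x_i = (sqrt(190) + m_i)/d_i and (m_0, d_0) = (0, 1): a_0 = floor(sqrt(190)) = 13, since 13^2 = 169 <= 190 < 196 = 14^2.
Iterate m_{i+1} = d_i*a_i - m_i, d_{i+1} = (190 - m_{i+1}^2)/d_i, a_{i+1} = floor((a_0 + m_{i+1})/d_{i+1}):
  m_1 = 1*13 - 0 = 13, d_1 = (190 - 13^2)/1 = 21/1 = 21, a_1 = floor((13 + 13)/21) = 1.
  m_2 = 21*1 - 13 = 8, d_2 = (190 - 8^2)/21 = 126/21 = 6, a_2 = floor((13 + 8)/6) = 3.
  m_3 = 6*3 - 8 = 10, d_3 = (190 - 10^2)/6 = 90/6 = 15, a_3 = floor((13 + 10)/15) = 1.
  m_4 = 15*1 - 10 = 5, d_4 = (190 - 5^2)/15 = 165/15 = 11, a_4 = floor((13 + 5)/11) = 1.
  m_5 = 11*1 - 5 = 6, d_5 = (190 - 6^2)/11 = 154/11 = 14, a_5 = floor((13 + 6)/14) = 1.
  m_6 = 14*1 - 6 = 8, d_6 = (190 - 8^2)/14 = 126/14 = 9, a_6 = floor((13 + 8)/9) = 2.
  m_7 = 9*2 - 8 = 10, d_7 = (190 - 10^2)/9 = 90/9 = 10, a_7 = floor((13 + 10)/10) = 2.
  m_8 = 10*2 - 10 = 10, d_8 = (190 - 10^2)/10 = 90/10 = 9, a_8 = floor((13 + 10)/9) = 2.
  m_9 = 9*2 - 10 = 8, d_9 = (190 - 8^2)/9 = 126/9 = 14, a_9 = floor((13 + 8)/14) = 1.
  m_10 = 14*1 - 8 = 6, d_10 = (190 - 6^2)/14 = 154/14 = 11, a_10 = floor((13 + 6)/11) = 1.
  m_11 = 11*1 - 6 = 5, d_11 = (190 - 5^2)/11 = 165/11 = 15, a_11 = floor((13 + 5)/15) = 1.
  m_12 = 15*1 - 5 = 10, d_12 = (190 - 10^2)/15 = 90/15 = 6, a_12 = floor((13 + 10)/6) = 3.
  m_13 = 6*3 - 10 = 8, d_13 = (190 - 8^2)/6 = 126/6 = 21, a_13 = floor((13 + 8)/21) = 1.
  m_14 = 21*1 - 8 = 13, d_14 = (190 - 13^2)/21 = 21/21 = 1, a_14 = floor((13 + 13)/1) = 26.
  m_15 = 1*26 - 13 = 13, d_15 = (190 - 13^2)/1 = 21/1 = 21: (m_15, d_15) = (m_1, d_1) = (13, 21), so from here the quotients repeat a_1, ..., a_14; the period length is 14.
So sqrt(190) = [13; (1, 3, 1, 1, 1, 2, 2, 2, 1, 1, 1, 3, 1, 26)] with period length k = 14.
k is even, so the fundamental solution of x^2 - 190y^2 = 1 is (p_{k-1}, q_{k-1}) = (p_13, q_13); compute convergents through index 13.
Convergents (p_i = a_i*p_{i-1} + p_{i-2}, q_i = a_i*q_{i-1} + q_{i-2} with p_{-2}=0, p_{-1}=1, q_{-2}=1, q_{-1}=0):
  i=0: a_0=13, p_0 = 13*1 + 0 = 13, q_0 = 13*0 + 1 = 1.
  i=1: a_1=1, p_1 = 1*13 + 1 = 14, q_1 = 1*1 + 0 = 1.
  i=2: a_2=3, p_2 = 3*14 + 13 = 55, q_2 = 3*1 + 1 = 4.
  i=3: a_3=1, p_3 = 1*55 + 14 = 69, q_3 = 1*4 + 1 = 5.
  i=4: a_4=1, p_4 = 1*69 + 55 = 124, q_4 = 1*5 + 4 = 9.
  i=5: a_5=1, p_5 = 1*124 + 69 = 193, q_5 = 1*9 + 5 = 14.
  i=6: a_6=2, p_6 = 2*193 + 124 = 510, q_6 = 2*14 + 9 = 37.
  i=7: a_7=2, p_7 = 2*510 + 193 = 1213, q_7 = 2*37 + 14 = 88.
  i=8: a_8=2, p_8 = 2*1213 + 510 = 2936, q_8 = 2*88 + 37 = 213.
  i=9: a_9=1, p_9 = 1*2936 + 1213 = 4149, q_9 = 1*213 + 88 = 301.
  i=10: a_10=1, p_10 = 1*4149 + 2936 = 7085, q_10 = 1*301 + 213 = 514.
  i=11: a_11=1, p_11 = 1*7085 + 4149 = 11234, q_11 = 1*514 + 301 = 815.
  i=12: a_12=3, p_12 = 3*11234 + 7085 = 40787, q_12 = 3*815 + 514 = 2959.
  i=13: a_13=1, p_13 = 1*40787 + 11234 = 52021, q_13 = 1*2959 + 815 = 3774.
Check: 52021^2 - 190*3774^2 = 2706184441 - 2706184440 = 1, so (x, y) = (52021, 3774) solves the equation, and by the theorem it is the least positive solution.

(x, y) = (52021, 3774)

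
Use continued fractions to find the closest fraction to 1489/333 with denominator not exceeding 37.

161/36

Expand x = 1489/333 as a continued fraction with the Euclidean algorithm:
  1489 = 4*333 + 157, so a_0 = 4.
  333 = 2*157 + 19, so a_1 = 2.
  157 = 8*19 + 5, so a_2 = 8.
  19 = 3*5 + 4, so a_3 = 3.
  5 = 1*4 + 1, so a_4 = 1.
  4 = 4*1 + 0, so a_5 = 4.
so x = [4; 2, 8, 3, 1, 4].
Convergents (p_i = a_i*p_{i-1} + p_{i-2}, q_i = a_i*q_{i-1} + q_{i-2} with p_{-2}=0, p_{-1}=1, q_{-2}=1, q_{-1}=0), until the denominator exceeds 37:
  i=0: a_0=4, p_0 = 4*1 + 0 = 4, q_0 = 4*0 + 1 = 1.
  i=1: a_1=2, p_1 = 2*4 + 1 = 9, q_1 = 2*1 + 0 = 2.
  i=2: a_2=8, p_2 = 8*9 + 4 = 76, q_2 = 8*2 + 1 = 17.
  i=3: a_3=3, p_3 = 3*76 + 9 = 237, q_3 = 3*17 + 2 = 53.
q_3 = 53 > 37, so the last convergent with denominator <= 37 is p_2/q_2 = 76/17.
The closest fraction with denominator <= 37 is either p_2/q_2 or the intermediate fraction (k*p_2 + p_1)/(k*q_2 + q_1) with the largest k >= 1 whose denominator stays <= 37; these approach x as k grows, and every other convergent or intermediate fraction in range is farther away.
Largest k: floor((37 - q_1)/q_2) = floor((37 - 2)/17) = 2.
That gives (2*76 + 9)/(2*17 + 2) = 161/36.
Compare the errors: |x - 76/17| = |1489*17 - 76*333|/(333*17) = 5/5661, and |x - 161/36| = |1489*36 - 161*333|/(333*36) = 9/11988.
Cross-multiplying, 9*5661 = 50949 < 59940 = 5*11988, so 9/11988 is smaller: the intermediate fraction 161/36 is closer to x than 76/17.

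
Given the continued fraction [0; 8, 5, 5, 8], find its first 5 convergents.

0/1, 1/8, 5/41, 26/213, 213/1745

Using the convergent recurrence p_i = a_i*p_{i-1} + p_{i-2}, q_i = a_i*q_{i-1} + q_{i-2} with p_{-2}=0, p_{-1}=1, q_{-2}=1, q_{-1}=0:
  i=0: a_0=0, p_0 = 0*1 + 0 = 0, q_0 = 0*0 + 1 = 1.
  i=1: a_1=8, p_1 = 8*0 + 1 = 1, q_1 = 8*1 + 0 = 8.
  i=2: a_2=5, p_2 = 5*1 + 0 = 5, q_2 = 5*8 + 1 = 41.
  i=3: a_3=5, p_3 = 5*5 + 1 = 26, q_3 = 5*41 + 8 = 213.
  i=4: a_4=8, p_4 = 8*26 + 5 = 213, q_4 = 8*213 + 41 = 1745.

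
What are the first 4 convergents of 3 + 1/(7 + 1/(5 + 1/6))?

3/1, 22/7, 113/36, 700/223

Using the convergent recurrence p_i = a_i*p_{i-1} + p_{i-2}, q_i = a_i*q_{i-1} + q_{i-2} with p_{-2}=0, p_{-1}=1, q_{-2}=1, q_{-1}=0:
  i=0: a_0=3, p_0 = 3*1 + 0 = 3, q_0 = 3*0 + 1 = 1.
  i=1: a_1=7, p_1 = 7*3 + 1 = 22, q_1 = 7*1 + 0 = 7.
  i=2: a_2=5, p_2 = 5*22 + 3 = 113, q_2 = 5*7 + 1 = 36.
  i=3: a_3=6, p_3 = 6*113 + 22 = 700, q_3 = 6*36 + 7 = 223.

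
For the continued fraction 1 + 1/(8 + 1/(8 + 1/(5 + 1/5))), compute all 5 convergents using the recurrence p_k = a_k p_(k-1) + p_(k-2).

Using the convergent recurrence p_i = a_i*p_{i-1} + p_{i-2}, q_i = a_i*q_{i-1} + q_{i-2} with p_{-2}=0, p_{-1}=1, q_{-2}=1, q_{-1}=0:
  i=0: a_0=1, p_0 = 1*1 + 0 = 1, q_0 = 1*0 + 1 = 1.
  i=1: a_1=8, p_1 = 8*1 + 1 = 9, q_1 = 8*1 + 0 = 8.
  i=2: a_2=8, p_2 = 8*9 + 1 = 73, q_2 = 8*8 + 1 = 65.
  i=3: a_3=5, p_3 = 5*73 + 9 = 374, q_3 = 5*65 + 8 = 333.
  i=4: a_4=5, p_4 = 5*374 + 73 = 1943, q_4 = 5*333 + 65 = 1730.

1/1, 9/8, 73/65, 374/333, 1943/1730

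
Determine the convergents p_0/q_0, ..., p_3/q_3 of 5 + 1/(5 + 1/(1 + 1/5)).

5/1, 26/5, 31/6, 181/35

Using the convergent recurrence p_i = a_i*p_{i-1} + p_{i-2}, q_i = a_i*q_{i-1} + q_{i-2} with p_{-2}=0, p_{-1}=1, q_{-2}=1, q_{-1}=0:
  i=0: a_0=5, p_0 = 5*1 + 0 = 5, q_0 = 5*0 + 1 = 1.
  i=1: a_1=5, p_1 = 5*5 + 1 = 26, q_1 = 5*1 + 0 = 5.
  i=2: a_2=1, p_2 = 1*26 + 5 = 31, q_2 = 1*5 + 1 = 6.
  i=3: a_3=5, p_3 = 5*31 + 26 = 181, q_3 = 5*6 + 5 = 35.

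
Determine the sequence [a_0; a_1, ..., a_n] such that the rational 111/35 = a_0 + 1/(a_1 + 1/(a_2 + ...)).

Run the Euclidean algorithm on 111 and 35; the successive quotients are the partial quotients a_0, a_1, ... (each step inverts the fractional part left over by the previous one):
  111 = 3*35 + 6, so a_0 = 3.
  35 = 5*6 + 5, so a_1 = 5.
  6 = 1*5 + 1, so a_2 = 1.
  5 = 5*1 + 0, so a_3 = 5.
The remainder reaches 0 after 4 divisions, so the expansion has 4 partial quotients, read off in order.

[3; 5, 1, 5]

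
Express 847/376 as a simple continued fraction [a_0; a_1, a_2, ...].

[2; 3, 1, 22, 1, 3]

Run the Euclidean algorithm on 847 and 376; the successive quotients are the partial quotients a_0, a_1, ... (each step inverts the fractional part left over by the previous one):
  847 = 2*376 + 95, so a_0 = 2.
  376 = 3*95 + 91, so a_1 = 3.
  95 = 1*91 + 4, so a_2 = 1.
  91 = 22*4 + 3, so a_3 = 22.
  4 = 1*3 + 1, so a_4 = 1.
  3 = 3*1 + 0, so a_5 = 3.
The remainder reaches 0 after 6 divisions, so the expansion has 6 partial quotients, read off in order.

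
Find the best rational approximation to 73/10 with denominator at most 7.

Expand x = 73/10 as a continued fraction with the Euclidean algorithm:
  73 = 7*10 + 3, so a_0 = 7.
  10 = 3*3 + 1, so a_1 = 3.
  3 = 3*1 + 0, so a_2 = 3.
so x = [7; 3, 3].
Convergents (p_i = a_i*p_{i-1} + p_{i-2}, q_i = a_i*q_{i-1} + q_{i-2} with p_{-2}=0, p_{-1}=1, q_{-2}=1, q_{-1}=0), until the denominator exceeds 7:
  i=0: a_0=7, p_0 = 7*1 + 0 = 7, q_0 = 7*0 + 1 = 1.
  i=1: a_1=3, p_1 = 3*7 + 1 = 22, q_1 = 3*1 + 0 = 3.
  i=2: a_2=3, p_2 = 3*22 + 7 = 73, q_2 = 3*3 + 1 = 10.
q_2 = 10 > 7, so the last convergent with denominator <= 7 is p_1/q_1 = 22/3.
The closest fraction with denominator <= 7 is either p_1/q_1 or the intermediate fraction (k*p_1 + p_0)/(k*q_1 + q_0) with the largest k >= 1 whose denominator stays <= 7; these approach x as k grows, and every other convergent or intermediate fraction in range is farther away.
Largest k: floor((7 - q_0)/q_1) = floor((7 - 1)/3) = 2.
That gives (2*22 + 7)/(2*3 + 1) = 51/7.
Compare the errors: |x - 22/3| = |73*3 - 22*10|/(10*3) = 1/30, and |x - 51/7| = |73*7 - 51*10|/(10*7) = 1/70.
Cross-multiplying, 1*30 = 30 < 70 = 1*70, so 1/70 is smaller: the intermediate fraction 51/7 is closer to x than 22/3.

51/7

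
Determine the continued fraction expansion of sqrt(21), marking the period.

Write x_i = (sqrt(21) + m_i)/d_i with (m_0, d_0) = (0, 1). a_0 = floor(sqrt(21)) = 4, since 4^2 = 16 <= 21 < 25 = 5^2.
Iterate m_{i+1} = d_i*a_i - m_i, d_{i+1} = (21 - m_{i+1}^2)/d_i, a_{i+1} = floor((a_0 + m_{i+1})/d_{i+1}):
  m_1 = 1*4 - 0 = 4, d_1 = (21 - 4^2)/1 = 5/1 = 5, a_1 = floor((4 + 4)/5) = 1.
  m_2 = 5*1 - 4 = 1, d_2 = (21 - 1^2)/5 = 20/5 = 4, a_2 = floor((4 + 1)/4) = 1.
  m_3 = 4*1 - 1 = 3, d_3 = (21 - 3^2)/4 = 12/4 = 3, a_3 = floor((4 + 3)/3) = 2.
  m_4 = 3*2 - 3 = 3, d_4 = (21 - 3^2)/3 = 12/3 = 4, a_4 = floor((4 + 3)/4) = 1.
  m_5 = 4*1 - 3 = 1, d_5 = (21 - 1^2)/4 = 20/4 = 5, a_5 = floor((4 + 1)/5) = 1.
  m_6 = 5*1 - 1 = 4, d_6 = (21 - 4^2)/5 = 5/5 = 1, a_6 = floor((4 + 4)/1) = 8.
  m_7 = 1*8 - 4 = 4, d_7 = (21 - 4^2)/1 = 5/1 = 5: (m_7, d_7) = (m_1, d_1) = (4, 5), so from here the quotients repeat a_1, ..., a_6; the period length is 6.
Hence the expansion of sqrt(21) is a_0 = 4 followed by the repeating block 1, 1, 2, 1, 1, 8 (period 6).

[4; (1, 1, 2, 1, 1, 8)]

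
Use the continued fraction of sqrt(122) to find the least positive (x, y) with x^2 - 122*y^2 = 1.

(x, y) = (243, 22)

First expand sqrt(122) as a continued fraction. With x_i = (sqrt(122) + m_i)/d_i and (m_0, d_0) = (0, 1): a_0 = floor(sqrt(122)) = 11, since 11^2 = 121 <= 122 < 144 = 12^2.
Iterate m_{i+1} = d_i*a_i - m_i, d_{i+1} = (122 - m_{i+1}^2)/d_i, a_{i+1} = floor((a_0 + m_{i+1})/d_{i+1}):
  m_1 = 1*11 - 0 = 11, d_1 = (122 - 11^2)/1 = 1/1 = 1, a_1 = floor((11 + 11)/1) = 22.
  m_2 = 1*22 - 11 = 11, d_2 = (122 - 11^2)/1 = 1/1 = 1: (m_2, d_2) = (m_1, d_1) = (11, 1), so from here the quotient a_1 repeats; the period length is 1.
So sqrt(122) = [11; (22)] with period length k = 1.
k is odd, so (p_{k-1}, q_{k-1}) only solves x^2 - 122y^2 = -1 and the fundamental solution of x^2 - 122y^2 = 1 is (p_{2k-1}, q_{2k-1}) = (p_1, q_1); compute convergents through index 1, running through the period twice.
Convergents (p_i = a_i*p_{i-1} + p_{i-2}, q_i = a_i*q_{i-1} + q_{i-2} with p_{-2}=0, p_{-1}=1, q_{-2}=1, q_{-1}=0):
  i=0: a_0=11, p_0 = 11*1 + 0 = 11, q_0 = 11*0 + 1 = 1.
  i=1: a_1=22, p_1 = 22*11 + 1 = 243, q_1 = 22*1 + 0 = 22.
Indeed p_0^2 - 122*q_0^2 = 121 - 122 = -1, not +1.
Check: 243^2 - 122*22^2 = 59049 - 59048 = 1, so (x, y) = (243, 22) solves the equation, and by the theorem it is the least positive solution.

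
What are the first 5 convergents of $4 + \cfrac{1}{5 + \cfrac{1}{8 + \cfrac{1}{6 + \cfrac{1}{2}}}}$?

4/1, 21/5, 172/41, 1053/251, 2278/543

Using the convergent recurrence p_i = a_i*p_{i-1} + p_{i-2}, q_i = a_i*q_{i-1} + q_{i-2} with p_{-2}=0, p_{-1}=1, q_{-2}=1, q_{-1}=0:
  i=0: a_0=4, p_0 = 4*1 + 0 = 4, q_0 = 4*0 + 1 = 1.
  i=1: a_1=5, p_1 = 5*4 + 1 = 21, q_1 = 5*1 + 0 = 5.
  i=2: a_2=8, p_2 = 8*21 + 4 = 172, q_2 = 8*5 + 1 = 41.
  i=3: a_3=6, p_3 = 6*172 + 21 = 1053, q_3 = 6*41 + 5 = 251.
  i=4: a_4=2, p_4 = 2*1053 + 172 = 2278, q_4 = 2*251 + 41 = 543.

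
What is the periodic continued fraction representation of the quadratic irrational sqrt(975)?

Write x_i = (sqrt(975) + m_i)/d_i with (m_0, d_0) = (0, 1). a_0 = floor(sqrt(975)) = 31, since 31^2 = 961 <= 975 < 1024 = 32^2.
Iterate m_{i+1} = d_i*a_i - m_i, d_{i+1} = (975 - m_{i+1}^2)/d_i, a_{i+1} = floor((a_0 + m_{i+1})/d_{i+1}):
  m_1 = 1*31 - 0 = 31, d_1 = (975 - 31^2)/1 = 14/1 = 14, a_1 = floor((31 + 31)/14) = 4.
  m_2 = 14*4 - 31 = 25, d_2 = (975 - 25^2)/14 = 350/14 = 25, a_2 = floor((31 + 25)/25) = 2.
  m_3 = 25*2 - 25 = 25, d_3 = (975 - 25^2)/25 = 350/25 = 14, a_3 = floor((31 + 25)/14) = 4.
  m_4 = 14*4 - 25 = 31, d_4 = (975 - 31^2)/14 = 14/14 = 1, a_4 = floor((31 + 31)/1) = 62.
  m_5 = 1*62 - 31 = 31, d_5 = (975 - 31^2)/1 = 14/1 = 14: (m_5, d_5) = (m_1, d_1) = (31, 14), so from here the quotients repeat a_1, ..., a_4; the period length is 4.
Hence the expansion of sqrt(975) is a_0 = 31 followed by the repeating block 4, 2, 4, 62 (period 4).

[31; (4, 2, 4, 62)]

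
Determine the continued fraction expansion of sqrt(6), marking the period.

[2; (2, 4)]

Write x_i = (sqrt(6) + m_i)/d_i with (m_0, d_0) = (0, 1). a_0 = floor(sqrt(6)) = 2, since 2^2 = 4 <= 6 < 9 = 3^2.
Iterate m_{i+1} = d_i*a_i - m_i, d_{i+1} = (6 - m_{i+1}^2)/d_i, a_{i+1} = floor((a_0 + m_{i+1})/d_{i+1}):
  m_1 = 1*2 - 0 = 2, d_1 = (6 - 2^2)/1 = 2/1 = 2, a_1 = floor((2 + 2)/2) = 2.
  m_2 = 2*2 - 2 = 2, d_2 = (6 - 2^2)/2 = 2/2 = 1, a_2 = floor((2 + 2)/1) = 4.
  m_3 = 1*4 - 2 = 2, d_3 = (6 - 2^2)/1 = 2/1 = 2: (m_3, d_3) = (m_1, d_1) = (2, 2), so from here the quotients repeat a_1, a_2; the period length is 2.
Hence the expansion of sqrt(6) is a_0 = 2 followed by the repeating block 2, 4 (period 2).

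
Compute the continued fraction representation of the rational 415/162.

Run the Euclidean algorithm on 415 and 162; the successive quotients are the partial quotients a_0, a_1, ... (each step inverts the fractional part left over by the previous one):
  415 = 2*162 + 91, so a_0 = 2.
  162 = 1*91 + 71, so a_1 = 1.
  91 = 1*71 + 20, so a_2 = 1.
  71 = 3*20 + 11, so a_3 = 3.
  20 = 1*11 + 9, so a_4 = 1.
  11 = 1*9 + 2, so a_5 = 1.
  9 = 4*2 + 1, so a_6 = 4.
  2 = 2*1 + 0, so a_7 = 2.
The remainder reaches 0 after 8 divisions, so the expansion has 8 partial quotients, read off in order.

[2; 1, 1, 3, 1, 1, 4, 2]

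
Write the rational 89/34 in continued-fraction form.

[2; 1, 1, 1, 1, 1, 1, 2]

Run the Euclidean algorithm on 89 and 34; the successive quotients are the partial quotients a_0, a_1, ... (each step inverts the fractional part left over by the previous one):
  89 = 2*34 + 21, so a_0 = 2.
  34 = 1*21 + 13, so a_1 = 1.
  21 = 1*13 + 8, so a_2 = 1.
  13 = 1*8 + 5, so a_3 = 1.
  8 = 1*5 + 3, so a_4 = 1.
  5 = 1*3 + 2, so a_5 = 1.
  3 = 1*2 + 1, so a_6 = 1.
  2 = 2*1 + 0, so a_7 = 2.
The remainder reaches 0 after 8 divisions, so the expansion has 8 partial quotients, read off in order.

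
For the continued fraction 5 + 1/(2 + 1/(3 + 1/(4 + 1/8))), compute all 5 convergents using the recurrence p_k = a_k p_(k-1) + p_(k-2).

Using the convergent recurrence p_i = a_i*p_{i-1} + p_{i-2}, q_i = a_i*q_{i-1} + q_{i-2} with p_{-2}=0, p_{-1}=1, q_{-2}=1, q_{-1}=0:
  i=0: a_0=5, p_0 = 5*1 + 0 = 5, q_0 = 5*0 + 1 = 1.
  i=1: a_1=2, p_1 = 2*5 + 1 = 11, q_1 = 2*1 + 0 = 2.
  i=2: a_2=3, p_2 = 3*11 + 5 = 38, q_2 = 3*2 + 1 = 7.
  i=3: a_3=4, p_3 = 4*38 + 11 = 163, q_3 = 4*7 + 2 = 30.
  i=4: a_4=8, p_4 = 8*163 + 38 = 1342, q_4 = 8*30 + 7 = 247.

5/1, 11/2, 38/7, 163/30, 1342/247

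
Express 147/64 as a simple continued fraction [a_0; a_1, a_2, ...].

Run the Euclidean algorithm on 147 and 64; the successive quotients are the partial quotients a_0, a_1, ... (each step inverts the fractional part left over by the previous one):
  147 = 2*64 + 19, so a_0 = 2.
  64 = 3*19 + 7, so a_1 = 3.
  19 = 2*7 + 5, so a_2 = 2.
  7 = 1*5 + 2, so a_3 = 1.
  5 = 2*2 + 1, so a_4 = 2.
  2 = 2*1 + 0, so a_5 = 2.
The remainder reaches 0 after 6 divisions, so the expansion has 6 partial quotients, read off in order.

[2; 3, 2, 1, 2, 2]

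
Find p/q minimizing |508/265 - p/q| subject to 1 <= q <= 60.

Expand x = 508/265 as a continued fraction with the Euclidean algorithm:
  508 = 1*265 + 243, so a_0 = 1.
  265 = 1*243 + 22, so a_1 = 1.
  243 = 11*22 + 1, so a_2 = 11.
  22 = 22*1 + 0, so a_3 = 22.
so x = [1; 1, 11, 22].
Convergents (p_i = a_i*p_{i-1} + p_{i-2}, q_i = a_i*q_{i-1} + q_{i-2} with p_{-2}=0, p_{-1}=1, q_{-2}=1, q_{-1}=0), until the denominator exceeds 60:
  i=0: a_0=1, p_0 = 1*1 + 0 = 1, q_0 = 1*0 + 1 = 1.
  i=1: a_1=1, p_1 = 1*1 + 1 = 2, q_1 = 1*1 + 0 = 1.
  i=2: a_2=11, p_2 = 11*2 + 1 = 23, q_2 = 11*1 + 1 = 12.
  i=3: a_3=22, p_3 = 22*23 + 2 = 508, q_3 = 22*12 + 1 = 265.
q_3 = 265 > 60, so the last convergent with denominator <= 60 is p_2/q_2 = 23/12.
The closest fraction with denominator <= 60 is either p_2/q_2 or the intermediate fraction (k*p_2 + p_1)/(k*q_2 + q_1) with the largest k >= 1 whose denominator stays <= 60; these approach x as k grows, and every other convergent or intermediate fraction in range is farther away.
Largest k: floor((60 - q_1)/q_2) = floor((60 - 1)/12) = 4.
That gives (4*23 + 2)/(4*12 + 1) = 94/49.
Compare the errors: |x - 23/12| = |508*12 - 23*265|/(265*12) = 1/3180, and |x - 94/49| = |508*49 - 94*265|/(265*49) = 18/12985.
Cross-multiplying, 1*12985 = 12985 < 57240 = 18*3180, so 1/3180 is smaller: the convergent 23/12 is closer to x than 94/49.

23/12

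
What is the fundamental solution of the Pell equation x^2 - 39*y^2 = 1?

(x, y) = (25, 4)

First expand sqrt(39) as a continued fraction. With x_i = (sqrt(39) + m_i)/d_i and (m_0, d_0) = (0, 1): a_0 = floor(sqrt(39)) = 6, since 6^2 = 36 <= 39 < 49 = 7^2.
Iterate m_{i+1} = d_i*a_i - m_i, d_{i+1} = (39 - m_{i+1}^2)/d_i, a_{i+1} = floor((a_0 + m_{i+1})/d_{i+1}):
  m_1 = 1*6 - 0 = 6, d_1 = (39 - 6^2)/1 = 3/1 = 3, a_1 = floor((6 + 6)/3) = 4.
  m_2 = 3*4 - 6 = 6, d_2 = (39 - 6^2)/3 = 3/3 = 1, a_2 = floor((6 + 6)/1) = 12.
  m_3 = 1*12 - 6 = 6, d_3 = (39 - 6^2)/1 = 3/1 = 3: (m_3, d_3) = (m_1, d_1) = (6, 3), so from here the quotients repeat a_1, a_2; the period length is 2.
So sqrt(39) = [6; (4, 12)] with period length k = 2.
k is even, so the fundamental solution of x^2 - 39y^2 = 1 is (p_{k-1}, q_{k-1}) = (p_1, q_1); compute convergents through index 1.
Convergents (p_i = a_i*p_{i-1} + p_{i-2}, q_i = a_i*q_{i-1} + q_{i-2} with p_{-2}=0, p_{-1}=1, q_{-2}=1, q_{-1}=0):
  i=0: a_0=6, p_0 = 6*1 + 0 = 6, q_0 = 6*0 + 1 = 1.
  i=1: a_1=4, p_1 = 4*6 + 1 = 25, q_1 = 4*1 + 0 = 4.
Check: 25^2 - 39*4^2 = 625 - 624 = 1, so (x, y) = (25, 4) solves the equation, and by the theorem it is the least positive solution.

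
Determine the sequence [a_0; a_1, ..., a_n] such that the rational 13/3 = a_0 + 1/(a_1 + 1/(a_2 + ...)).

[4; 3]

Run the Euclidean algorithm on 13 and 3; the successive quotients are the partial quotients a_0, a_1, ... (each step inverts the fractional part left over by the previous one):
  13 = 4*3 + 1, so a_0 = 4.
  3 = 3*1 + 0, so a_1 = 3.
The remainder reaches 0 after 2 divisions, so the expansion has 2 partial quotients, read off in order.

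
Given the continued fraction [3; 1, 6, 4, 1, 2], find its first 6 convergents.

3/1, 4/1, 27/7, 112/29, 139/36, 390/101

Using the convergent recurrence p_i = a_i*p_{i-1} + p_{i-2}, q_i = a_i*q_{i-1} + q_{i-2} with p_{-2}=0, p_{-1}=1, q_{-2}=1, q_{-1}=0:
  i=0: a_0=3, p_0 = 3*1 + 0 = 3, q_0 = 3*0 + 1 = 1.
  i=1: a_1=1, p_1 = 1*3 + 1 = 4, q_1 = 1*1 + 0 = 1.
  i=2: a_2=6, p_2 = 6*4 + 3 = 27, q_2 = 6*1 + 1 = 7.
  i=3: a_3=4, p_3 = 4*27 + 4 = 112, q_3 = 4*7 + 1 = 29.
  i=4: a_4=1, p_4 = 1*112 + 27 = 139, q_4 = 1*29 + 7 = 36.
  i=5: a_5=2, p_5 = 2*139 + 112 = 390, q_5 = 2*36 + 29 = 101.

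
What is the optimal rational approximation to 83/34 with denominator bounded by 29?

61/25

Expand x = 83/34 as a continued fraction with the Euclidean algorithm:
  83 = 2*34 + 15, so a_0 = 2.
  34 = 2*15 + 4, so a_1 = 2.
  15 = 3*4 + 3, so a_2 = 3.
  4 = 1*3 + 1, so a_3 = 1.
  3 = 3*1 + 0, so a_4 = 3.
so x = [2; 2, 3, 1, 3].
Convergents (p_i = a_i*p_{i-1} + p_{i-2}, q_i = a_i*q_{i-1} + q_{i-2} with p_{-2}=0, p_{-1}=1, q_{-2}=1, q_{-1}=0), until the denominator exceeds 29:
  i=0: a_0=2, p_0 = 2*1 + 0 = 2, q_0 = 2*0 + 1 = 1.
  i=1: a_1=2, p_1 = 2*2 + 1 = 5, q_1 = 2*1 + 0 = 2.
  i=2: a_2=3, p_2 = 3*5 + 2 = 17, q_2 = 3*2 + 1 = 7.
  i=3: a_3=1, p_3 = 1*17 + 5 = 22, q_3 = 1*7 + 2 = 9.
  i=4: a_4=3, p_4 = 3*22 + 17 = 83, q_4 = 3*9 + 7 = 34.
q_4 = 34 > 29, so the last convergent with denominator <= 29 is p_3/q_3 = 22/9.
The closest fraction with denominator <= 29 is either p_3/q_3 or the intermediate fraction (k*p_3 + p_2)/(k*q_3 + q_2) with the largest k >= 1 whose denominator stays <= 29; these approach x as k grows, and every other convergent or intermediate fraction in range is farther away.
Largest k: floor((29 - q_2)/q_3) = floor((29 - 7)/9) = 2.
That gives (2*22 + 17)/(2*9 + 7) = 61/25.
Compare the errors: |x - 22/9| = |83*9 - 22*34|/(34*9) = 1/306, and |x - 61/25| = |83*25 - 61*34|/(34*25) = 1/850.
Cross-multiplying, 1*306 = 306 < 850 = 1*850, so 1/850 is smaller: the intermediate fraction 61/25 is closer to x than 22/9.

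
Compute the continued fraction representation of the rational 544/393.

Run the Euclidean algorithm on 544 and 393; the successive quotients are the partial quotients a_0, a_1, ... (each step inverts the fractional part left over by the previous one):
  544 = 1*393 + 151, so a_0 = 1.
  393 = 2*151 + 91, so a_1 = 2.
  151 = 1*91 + 60, so a_2 = 1.
  91 = 1*60 + 31, so a_3 = 1.
  60 = 1*31 + 29, so a_4 = 1.
  31 = 1*29 + 2, so a_5 = 1.
  29 = 14*2 + 1, so a_6 = 14.
  2 = 2*1 + 0, so a_7 = 2.
The remainder reaches 0 after 8 divisions, so the expansion has 8 partial quotients, read off in order.

[1; 2, 1, 1, 1, 1, 14, 2]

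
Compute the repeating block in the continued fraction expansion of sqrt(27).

[5; (5, 10)]

Write x_i = (sqrt(27) + m_i)/d_i with (m_0, d_0) = (0, 1). a_0 = floor(sqrt(27)) = 5, since 5^2 = 25 <= 27 < 36 = 6^2.
Iterate m_{i+1} = d_i*a_i - m_i, d_{i+1} = (27 - m_{i+1}^2)/d_i, a_{i+1} = floor((a_0 + m_{i+1})/d_{i+1}):
  m_1 = 1*5 - 0 = 5, d_1 = (27 - 5^2)/1 = 2/1 = 2, a_1 = floor((5 + 5)/2) = 5.
  m_2 = 2*5 - 5 = 5, d_2 = (27 - 5^2)/2 = 2/2 = 1, a_2 = floor((5 + 5)/1) = 10.
  m_3 = 1*10 - 5 = 5, d_3 = (27 - 5^2)/1 = 2/1 = 2: (m_3, d_3) = (m_1, d_1) = (5, 2), so from here the quotients repeat a_1, a_2; the period length is 2.
Hence the expansion of sqrt(27) is a_0 = 5 followed by the repeating block 5, 10 (period 2).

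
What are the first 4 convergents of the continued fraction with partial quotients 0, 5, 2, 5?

Using the convergent recurrence p_i = a_i*p_{i-1} + p_{i-2}, q_i = a_i*q_{i-1} + q_{i-2} with p_{-2}=0, p_{-1}=1, q_{-2}=1, q_{-1}=0:
  i=0: a_0=0, p_0 = 0*1 + 0 = 0, q_0 = 0*0 + 1 = 1.
  i=1: a_1=5, p_1 = 5*0 + 1 = 1, q_1 = 5*1 + 0 = 5.
  i=2: a_2=2, p_2 = 2*1 + 0 = 2, q_2 = 2*5 + 1 = 11.
  i=3: a_3=5, p_3 = 5*2 + 1 = 11, q_3 = 5*11 + 5 = 60.

0/1, 1/5, 2/11, 11/60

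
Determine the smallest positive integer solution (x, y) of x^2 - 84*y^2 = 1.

(x, y) = (55, 6)

First expand sqrt(84) as a continued fraction. With x_i = (sqrt(84) + m_i)/d_i and (m_0, d_0) = (0, 1): a_0 = floor(sqrt(84)) = 9, since 9^2 = 81 <= 84 < 100 = 10^2.
Iterate m_{i+1} = d_i*a_i - m_i, d_{i+1} = (84 - m_{i+1}^2)/d_i, a_{i+1} = floor((a_0 + m_{i+1})/d_{i+1}):
  m_1 = 1*9 - 0 = 9, d_1 = (84 - 9^2)/1 = 3/1 = 3, a_1 = floor((9 + 9)/3) = 6.
  m_2 = 3*6 - 9 = 9, d_2 = (84 - 9^2)/3 = 3/3 = 1, a_2 = floor((9 + 9)/1) = 18.
  m_3 = 1*18 - 9 = 9, d_3 = (84 - 9^2)/1 = 3/1 = 3: (m_3, d_3) = (m_1, d_1) = (9, 3), so from here the quotients repeat a_1, a_2; the period length is 2.
So sqrt(84) = [9; (6, 18)] with period length k = 2.
k is even, so the fundamental solution of x^2 - 84y^2 = 1 is (p_{k-1}, q_{k-1}) = (p_1, q_1); compute convergents through index 1.
Convergents (p_i = a_i*p_{i-1} + p_{i-2}, q_i = a_i*q_{i-1} + q_{i-2} with p_{-2}=0, p_{-1}=1, q_{-2}=1, q_{-1}=0):
  i=0: a_0=9, p_0 = 9*1 + 0 = 9, q_0 = 9*0 + 1 = 1.
  i=1: a_1=6, p_1 = 6*9 + 1 = 55, q_1 = 6*1 + 0 = 6.
Check: 55^2 - 84*6^2 = 3025 - 3024 = 1, so (x, y) = (55, 6) solves the equation, and by the theorem it is the least positive solution.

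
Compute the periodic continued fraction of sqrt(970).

Write x_i = (sqrt(970) + m_i)/d_i with (m_0, d_0) = (0, 1). a_0 = floor(sqrt(970)) = 31, since 31^2 = 961 <= 970 < 1024 = 32^2.
Iterate m_{i+1} = d_i*a_i - m_i, d_{i+1} = (970 - m_{i+1}^2)/d_i, a_{i+1} = floor((a_0 + m_{i+1})/d_{i+1}):
  m_1 = 1*31 - 0 = 31, d_1 = (970 - 31^2)/1 = 9/1 = 9, a_1 = floor((31 + 31)/9) = 6.
  m_2 = 9*6 - 31 = 23, d_2 = (970 - 23^2)/9 = 441/9 = 49, a_2 = floor((31 + 23)/49) = 1.
  m_3 = 49*1 - 23 = 26, d_3 = (970 - 26^2)/49 = 294/49 = 6, a_3 = floor((31 + 26)/6) = 9.
  m_4 = 6*9 - 26 = 28, d_4 = (970 - 28^2)/6 = 186/6 = 31, a_4 = floor((31 + 28)/31) = 1.
  m_5 = 31*1 - 28 = 3, d_5 = (970 - 3^2)/31 = 961/31 = 31, a_5 = floor((31 + 3)/31) = 1.
  m_6 = 31*1 - 3 = 28, d_6 = (970 - 28^2)/31 = 186/31 = 6, a_6 = floor((31 + 28)/6) = 9.
  m_7 = 6*9 - 28 = 26, d_7 = (970 - 26^2)/6 = 294/6 = 49, a_7 = floor((31 + 26)/49) = 1.
  m_8 = 49*1 - 26 = 23, d_8 = (970 - 23^2)/49 = 441/49 = 9, a_8 = floor((31 + 23)/9) = 6.
  m_9 = 9*6 - 23 = 31, d_9 = (970 - 31^2)/9 = 9/9 = 1, a_9 = floor((31 + 31)/1) = 62.
  m_10 = 1*62 - 31 = 31, d_10 = (970 - 31^2)/1 = 9/1 = 9: (m_10, d_10) = (m_1, d_1) = (31, 9), so from here the quotients repeat a_1, ..., a_9; the period length is 9.
Hence the expansion of sqrt(970) is a_0 = 31 followed by the repeating block 6, 1, 9, 1, 1, 9, 1, 6, 62 (period 9).

[31; (6, 1, 9, 1, 1, 9, 1, 6, 62)]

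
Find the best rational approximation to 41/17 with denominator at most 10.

Expand x = 41/17 as a continued fraction with the Euclidean algorithm:
  41 = 2*17 + 7, so a_0 = 2.
  17 = 2*7 + 3, so a_1 = 2.
  7 = 2*3 + 1, so a_2 = 2.
  3 = 3*1 + 0, so a_3 = 3.
so x = [2; 2, 2, 3].
Convergents (p_i = a_i*p_{i-1} + p_{i-2}, q_i = a_i*q_{i-1} + q_{i-2} with p_{-2}=0, p_{-1}=1, q_{-2}=1, q_{-1}=0), until the denominator exceeds 10:
  i=0: a_0=2, p_0 = 2*1 + 0 = 2, q_0 = 2*0 + 1 = 1.
  i=1: a_1=2, p_1 = 2*2 + 1 = 5, q_1 = 2*1 + 0 = 2.
  i=2: a_2=2, p_2 = 2*5 + 2 = 12, q_2 = 2*2 + 1 = 5.
  i=3: a_3=3, p_3 = 3*12 + 5 = 41, q_3 = 3*5 + 2 = 17.
q_3 = 17 > 10, so the last convergent with denominator <= 10 is p_2/q_2 = 12/5.
The closest fraction with denominator <= 10 is either p_2/q_2 or the intermediate fraction (k*p_2 + p_1)/(k*q_2 + q_1) with the largest k >= 1 whose denominator stays <= 10; these approach x as k grows, and every other convergent or intermediate fraction in range is farther away.
Largest k: floor((10 - q_1)/q_2) = floor((10 - 2)/5) = 1.
That gives (1*12 + 5)/(1*5 + 2) = 17/7.
Compare the errors: |x - 12/5| = |41*5 - 12*17|/(17*5) = 1/85, and |x - 17/7| = |41*7 - 17*17|/(17*7) = 2/119.
Cross-multiplying, 1*119 = 119 < 170 = 2*85, so 1/85 is smaller: the convergent 12/5 is closer to x than 17/7.

12/5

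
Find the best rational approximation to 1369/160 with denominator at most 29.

Expand x = 1369/160 as a continued fraction with the Euclidean algorithm:
  1369 = 8*160 + 89, so a_0 = 8.
  160 = 1*89 + 71, so a_1 = 1.
  89 = 1*71 + 18, so a_2 = 1.
  71 = 3*18 + 17, so a_3 = 3.
  18 = 1*17 + 1, so a_4 = 1.
  17 = 17*1 + 0, so a_5 = 17.
so x = [8; 1, 1, 3, 1, 17].
Convergents (p_i = a_i*p_{i-1} + p_{i-2}, q_i = a_i*q_{i-1} + q_{i-2} with p_{-2}=0, p_{-1}=1, q_{-2}=1, q_{-1}=0), until the denominator exceeds 29:
  i=0: a_0=8, p_0 = 8*1 + 0 = 8, q_0 = 8*0 + 1 = 1.
  i=1: a_1=1, p_1 = 1*8 + 1 = 9, q_1 = 1*1 + 0 = 1.
  i=2: a_2=1, p_2 = 1*9 + 8 = 17, q_2 = 1*1 + 1 = 2.
  i=3: a_3=3, p_3 = 3*17 + 9 = 60, q_3 = 3*2 + 1 = 7.
  i=4: a_4=1, p_4 = 1*60 + 17 = 77, q_4 = 1*7 + 2 = 9.
  i=5: a_5=17, p_5 = 17*77 + 60 = 1369, q_5 = 17*9 + 7 = 160.
q_5 = 160 > 29, so the last convergent with denominator <= 29 is p_4/q_4 = 77/9.
The closest fraction with denominator <= 29 is either p_4/q_4 or the intermediate fraction (k*p_4 + p_3)/(k*q_4 + q_3) with the largest k >= 1 whose denominator stays <= 29; these approach x as k grows, and every other convergent or intermediate fraction in range is farther away.
Largest k: floor((29 - q_3)/q_4) = floor((29 - 7)/9) = 2.
That gives (2*77 + 60)/(2*9 + 7) = 214/25.
Compare the errors: |x - 77/9| = |1369*9 - 77*160|/(160*9) = 1/1440, and |x - 214/25| = |1369*25 - 214*160|/(160*25) = 15/4000.
Cross-multiplying, 1*4000 = 4000 < 21600 = 15*1440, so 1/1440 is smaller: the convergent 77/9 is closer to x than 214/25.

77/9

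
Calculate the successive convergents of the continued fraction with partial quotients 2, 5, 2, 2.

2/1, 11/5, 24/11, 59/27

Using the convergent recurrence p_i = a_i*p_{i-1} + p_{i-2}, q_i = a_i*q_{i-1} + q_{i-2} with p_{-2}=0, p_{-1}=1, q_{-2}=1, q_{-1}=0:
  i=0: a_0=2, p_0 = 2*1 + 0 = 2, q_0 = 2*0 + 1 = 1.
  i=1: a_1=5, p_1 = 5*2 + 1 = 11, q_1 = 5*1 + 0 = 5.
  i=2: a_2=2, p_2 = 2*11 + 2 = 24, q_2 = 2*5 + 1 = 11.
  i=3: a_3=2, p_3 = 2*24 + 11 = 59, q_3 = 2*11 + 5 = 27.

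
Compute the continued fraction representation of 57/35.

[1; 1, 1, 1, 2, 4]

Run the Euclidean algorithm on 57 and 35; the successive quotients are the partial quotients a_0, a_1, ... (each step inverts the fractional part left over by the previous one):
  57 = 1*35 + 22, so a_0 = 1.
  35 = 1*22 + 13, so a_1 = 1.
  22 = 1*13 + 9, so a_2 = 1.
  13 = 1*9 + 4, so a_3 = 1.
  9 = 2*4 + 1, so a_4 = 2.
  4 = 4*1 + 0, so a_5 = 4.
The remainder reaches 0 after 6 divisions, so the expansion has 6 partial quotients, read off in order.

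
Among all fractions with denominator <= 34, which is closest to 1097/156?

Expand x = 1097/156 as a continued fraction with the Euclidean algorithm:
  1097 = 7*156 + 5, so a_0 = 7.
  156 = 31*5 + 1, so a_1 = 31.
  5 = 5*1 + 0, so a_2 = 5.
so x = [7; 31, 5].
Convergents (p_i = a_i*p_{i-1} + p_{i-2}, q_i = a_i*q_{i-1} + q_{i-2} with p_{-2}=0, p_{-1}=1, q_{-2}=1, q_{-1}=0), until the denominator exceeds 34:
  i=0: a_0=7, p_0 = 7*1 + 0 = 7, q_0 = 7*0 + 1 = 1.
  i=1: a_1=31, p_1 = 31*7 + 1 = 218, q_1 = 31*1 + 0 = 31.
  i=2: a_2=5, p_2 = 5*218 + 7 = 1097, q_2 = 5*31 + 1 = 156.
q_2 = 156 > 34, so the last convergent with denominator <= 34 is p_1/q_1 = 218/31.
The closest fraction with denominator <= 34 is either p_1/q_1 or the intermediate fraction (k*p_1 + p_0)/(k*q_1 + q_0) with the largest k >= 1 whose denominator stays <= 34; these approach x as k grows, and every other convergent or intermediate fraction in range is farther away.
Largest k: floor((34 - q_0)/q_1) = floor((34 - 1)/31) = 1.
That gives (1*218 + 7)/(1*31 + 1) = 225/32.
Compare the errors: |x - 218/31| = |1097*31 - 218*156|/(156*31) = 1/4836, and |x - 225/32| = |1097*32 - 225*156|/(156*32) = 4/4992.
Cross-multiplying, 1*4992 = 4992 < 19344 = 4*4836, so 1/4836 is smaller: the convergent 218/31 is closer to x than 225/32.

218/31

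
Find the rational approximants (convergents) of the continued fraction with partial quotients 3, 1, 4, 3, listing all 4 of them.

Using the convergent recurrence p_i = a_i*p_{i-1} + p_{i-2}, q_i = a_i*q_{i-1} + q_{i-2} with p_{-2}=0, p_{-1}=1, q_{-2}=1, q_{-1}=0:
  i=0: a_0=3, p_0 = 3*1 + 0 = 3, q_0 = 3*0 + 1 = 1.
  i=1: a_1=1, p_1 = 1*3 + 1 = 4, q_1 = 1*1 + 0 = 1.
  i=2: a_2=4, p_2 = 4*4 + 3 = 19, q_2 = 4*1 + 1 = 5.
  i=3: a_3=3, p_3 = 3*19 + 4 = 61, q_3 = 3*5 + 1 = 16.

3/1, 4/1, 19/5, 61/16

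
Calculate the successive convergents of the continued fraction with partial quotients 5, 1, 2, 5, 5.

5/1, 6/1, 17/3, 91/16, 472/83

Using the convergent recurrence p_i = a_i*p_{i-1} + p_{i-2}, q_i = a_i*q_{i-1} + q_{i-2} with p_{-2}=0, p_{-1}=1, q_{-2}=1, q_{-1}=0:
  i=0: a_0=5, p_0 = 5*1 + 0 = 5, q_0 = 5*0 + 1 = 1.
  i=1: a_1=1, p_1 = 1*5 + 1 = 6, q_1 = 1*1 + 0 = 1.
  i=2: a_2=2, p_2 = 2*6 + 5 = 17, q_2 = 2*1 + 1 = 3.
  i=3: a_3=5, p_3 = 5*17 + 6 = 91, q_3 = 5*3 + 1 = 16.
  i=4: a_4=5, p_4 = 5*91 + 17 = 472, q_4 = 5*16 + 3 = 83.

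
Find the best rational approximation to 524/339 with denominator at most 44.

17/11

Expand x = 524/339 as a continued fraction with the Euclidean algorithm:
  524 = 1*339 + 185, so a_0 = 1.
  339 = 1*185 + 154, so a_1 = 1.
  185 = 1*154 + 31, so a_2 = 1.
  154 = 4*31 + 30, so a_3 = 4.
  31 = 1*30 + 1, so a_4 = 1.
  30 = 30*1 + 0, so a_5 = 30.
so x = [1; 1, 1, 4, 1, 30].
Convergents (p_i = a_i*p_{i-1} + p_{i-2}, q_i = a_i*q_{i-1} + q_{i-2} with p_{-2}=0, p_{-1}=1, q_{-2}=1, q_{-1}=0), until the denominator exceeds 44:
  i=0: a_0=1, p_0 = 1*1 + 0 = 1, q_0 = 1*0 + 1 = 1.
  i=1: a_1=1, p_1 = 1*1 + 1 = 2, q_1 = 1*1 + 0 = 1.
  i=2: a_2=1, p_2 = 1*2 + 1 = 3, q_2 = 1*1 + 1 = 2.
  i=3: a_3=4, p_3 = 4*3 + 2 = 14, q_3 = 4*2 + 1 = 9.
  i=4: a_4=1, p_4 = 1*14 + 3 = 17, q_4 = 1*9 + 2 = 11.
  i=5: a_5=30, p_5 = 30*17 + 14 = 524, q_5 = 30*11 + 9 = 339.
q_5 = 339 > 44, so the last convergent with denominator <= 44 is p_4/q_4 = 17/11.
The closest fraction with denominator <= 44 is either p_4/q_4 or the intermediate fraction (k*p_4 + p_3)/(k*q_4 + q_3) with the largest k >= 1 whose denominator stays <= 44; these approach x as k grows, and every other convergent or intermediate fraction in range is farther away.
Largest k: floor((44 - q_3)/q_4) = floor((44 - 9)/11) = 3.
That gives (3*17 + 14)/(3*11 + 9) = 65/42.
Compare the errors: |x - 17/11| = |524*11 - 17*339|/(339*11) = 1/3729, and |x - 65/42| = |524*42 - 65*339|/(339*42) = 27/14238.
Cross-multiplying, 1*14238 = 14238 < 100683 = 27*3729, so 1/3729 is smaller: the convergent 17/11 is closer to x than 65/42.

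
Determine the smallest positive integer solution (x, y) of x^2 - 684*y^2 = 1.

First expand sqrt(684) as a continued fraction. With x_i = (sqrt(684) + m_i)/d_i and (m_0, d_0) = (0, 1): a_0 = floor(sqrt(684)) = 26, since 26^2 = 676 <= 684 < 729 = 27^2.
Iterate m_{i+1} = d_i*a_i - m_i, d_{i+1} = (684 - m_{i+1}^2)/d_i, a_{i+1} = floor((a_0 + m_{i+1})/d_{i+1}):
  m_1 = 1*26 - 0 = 26, d_1 = (684 - 26^2)/1 = 8/1 = 8, a_1 = floor((26 + 26)/8) = 6.
  m_2 = 8*6 - 26 = 22, d_2 = (684 - 22^2)/8 = 200/8 = 25, a_2 = floor((26 + 22)/25) = 1.
  m_3 = 25*1 - 22 = 3, d_3 = (684 - 3^2)/25 = 675/25 = 27, a_3 = floor((26 + 3)/27) = 1.
  m_4 = 27*1 - 3 = 24, d_4 = (684 - 24^2)/27 = 108/27 = 4, a_4 = floor((26 + 24)/4) = 12.
  m_5 = 4*12 - 24 = 24, d_5 = (684 - 24^2)/4 = 108/4 = 27, a_5 = floor((26 + 24)/27) = 1.
  m_6 = 27*1 - 24 = 3, d_6 = (684 - 3^2)/27 = 675/27 = 25, a_6 = floor((26 + 3)/25) = 1.
  m_7 = 25*1 - 3 = 22, d_7 = (684 - 22^2)/25 = 200/25 = 8, a_7 = floor((26 + 22)/8) = 6.
  m_8 = 8*6 - 22 = 26, d_8 = (684 - 26^2)/8 = 8/8 = 1, a_8 = floor((26 + 26)/1) = 52.
  m_9 = 1*52 - 26 = 26, d_9 = (684 - 26^2)/1 = 8/1 = 8: (m_9, d_9) = (m_1, d_1) = (26, 8), so from here the quotients repeat a_1, ..., a_8; the period length is 8.
So sqrt(684) = [26; (6, 1, 1, 12, 1, 1, 6, 52)] with period length k = 8.
k is even, so the fundamental solution of x^2 - 684y^2 = 1 is (p_{k-1}, q_{k-1}) = (p_7, q_7); compute convergents through index 7.
Convergents (p_i = a_i*p_{i-1} + p_{i-2}, q_i = a_i*q_{i-1} + q_{i-2} with p_{-2}=0, p_{-1}=1, q_{-2}=1, q_{-1}=0):
  i=0: a_0=26, p_0 = 26*1 + 0 = 26, q_0 = 26*0 + 1 = 1.
  i=1: a_1=6, p_1 = 6*26 + 1 = 157, q_1 = 6*1 + 0 = 6.
  i=2: a_2=1, p_2 = 1*157 + 26 = 183, q_2 = 1*6 + 1 = 7.
  i=3: a_3=1, p_3 = 1*183 + 157 = 340, q_3 = 1*7 + 6 = 13.
  i=4: a_4=12, p_4 = 12*340 + 183 = 4263, q_4 = 12*13 + 7 = 163.
  i=5: a_5=1, p_5 = 1*4263 + 340 = 4603, q_5 = 1*163 + 13 = 176.
  i=6: a_6=1, p_6 = 1*4603 + 4263 = 8866, q_6 = 1*176 + 163 = 339.
  i=7: a_7=6, p_7 = 6*8866 + 4603 = 57799, q_7 = 6*339 + 176 = 2210.
Check: 57799^2 - 684*2210^2 = 3340724401 - 3340724400 = 1, so (x, y) = (57799, 2210) solves the equation, and by the theorem it is the least positive solution.

(x, y) = (57799, 2210)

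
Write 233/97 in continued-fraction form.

Run the Euclidean algorithm on 233 and 97; the successive quotients are the partial quotients a_0, a_1, ... (each step inverts the fractional part left over by the previous one):
  233 = 2*97 + 39, so a_0 = 2.
  97 = 2*39 + 19, so a_1 = 2.
  39 = 2*19 + 1, so a_2 = 2.
  19 = 19*1 + 0, so a_3 = 19.
The remainder reaches 0 after 4 divisions, so the expansion has 4 partial quotients, read off in order.

[2; 2, 2, 19]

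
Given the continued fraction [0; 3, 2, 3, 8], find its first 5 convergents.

Using the convergent recurrence p_i = a_i*p_{i-1} + p_{i-2}, q_i = a_i*q_{i-1} + q_{i-2} with p_{-2}=0, p_{-1}=1, q_{-2}=1, q_{-1}=0:
  i=0: a_0=0, p_0 = 0*1 + 0 = 0, q_0 = 0*0 + 1 = 1.
  i=1: a_1=3, p_1 = 3*0 + 1 = 1, q_1 = 3*1 + 0 = 3.
  i=2: a_2=2, p_2 = 2*1 + 0 = 2, q_2 = 2*3 + 1 = 7.
  i=3: a_3=3, p_3 = 3*2 + 1 = 7, q_3 = 3*7 + 3 = 24.
  i=4: a_4=8, p_4 = 8*7 + 2 = 58, q_4 = 8*24 + 7 = 199.

0/1, 1/3, 2/7, 7/24, 58/199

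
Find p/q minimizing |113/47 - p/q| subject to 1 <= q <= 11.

Expand x = 113/47 as a continued fraction with the Euclidean algorithm:
  113 = 2*47 + 19, so a_0 = 2.
  47 = 2*19 + 9, so a_1 = 2.
  19 = 2*9 + 1, so a_2 = 2.
  9 = 9*1 + 0, so a_3 = 9.
so x = [2; 2, 2, 9].
Convergents (p_i = a_i*p_{i-1} + p_{i-2}, q_i = a_i*q_{i-1} + q_{i-2} with p_{-2}=0, p_{-1}=1, q_{-2}=1, q_{-1}=0), until the denominator exceeds 11:
  i=0: a_0=2, p_0 = 2*1 + 0 = 2, q_0 = 2*0 + 1 = 1.
  i=1: a_1=2, p_1 = 2*2 + 1 = 5, q_1 = 2*1 + 0 = 2.
  i=2: a_2=2, p_2 = 2*5 + 2 = 12, q_2 = 2*2 + 1 = 5.
  i=3: a_3=9, p_3 = 9*12 + 5 = 113, q_3 = 9*5 + 2 = 47.
q_3 = 47 > 11, so the last convergent with denominator <= 11 is p_2/q_2 = 12/5.
The closest fraction with denominator <= 11 is either p_2/q_2 or the intermediate fraction (k*p_2 + p_1)/(k*q_2 + q_1) with the largest k >= 1 whose denominator stays <= 11; these approach x as k grows, and every other convergent or intermediate fraction in range is farther away.
Largest k: floor((11 - q_1)/q_2) = floor((11 - 2)/5) = 1.
That gives (1*12 + 5)/(1*5 + 2) = 17/7.
Compare the errors: |x - 12/5| = |113*5 - 12*47|/(47*5) = 1/235, and |x - 17/7| = |113*7 - 17*47|/(47*7) = 8/329.
Cross-multiplying, 1*329 = 329 < 1880 = 8*235, so 1/235 is smaller: the convergent 12/5 is closer to x than 17/7.

12/5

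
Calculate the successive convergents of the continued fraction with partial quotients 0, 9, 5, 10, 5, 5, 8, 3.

Using the convergent recurrence p_i = a_i*p_{i-1} + p_{i-2}, q_i = a_i*q_{i-1} + q_{i-2} with p_{-2}=0, p_{-1}=1, q_{-2}=1, q_{-1}=0:
  i=0: a_0=0, p_0 = 0*1 + 0 = 0, q_0 = 0*0 + 1 = 1.
  i=1: a_1=9, p_1 = 9*0 + 1 = 1, q_1 = 9*1 + 0 = 9.
  i=2: a_2=5, p_2 = 5*1 + 0 = 5, q_2 = 5*9 + 1 = 46.
  i=3: a_3=10, p_3 = 10*5 + 1 = 51, q_3 = 10*46 + 9 = 469.
  i=4: a_4=5, p_4 = 5*51 + 5 = 260, q_4 = 5*469 + 46 = 2391.
  i=5: a_5=5, p_5 = 5*260 + 51 = 1351, q_5 = 5*2391 + 469 = 12424.
  i=6: a_6=8, p_6 = 8*1351 + 260 = 11068, q_6 = 8*12424 + 2391 = 101783.
  i=7: a_7=3, p_7 = 3*11068 + 1351 = 34555, q_7 = 3*101783 + 12424 = 317773.

0/1, 1/9, 5/46, 51/469, 260/2391, 1351/12424, 11068/101783, 34555/317773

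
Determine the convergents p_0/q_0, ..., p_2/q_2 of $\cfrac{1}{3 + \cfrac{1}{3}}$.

Using the convergent recurrence p_i = a_i*p_{i-1} + p_{i-2}, q_i = a_i*q_{i-1} + q_{i-2} with p_{-2}=0, p_{-1}=1, q_{-2}=1, q_{-1}=0:
  i=0: a_0=0, p_0 = 0*1 + 0 = 0, q_0 = 0*0 + 1 = 1.
  i=1: a_1=3, p_1 = 3*0 + 1 = 1, q_1 = 3*1 + 0 = 3.
  i=2: a_2=3, p_2 = 3*1 + 0 = 3, q_2 = 3*3 + 1 = 10.

0/1, 1/3, 3/10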